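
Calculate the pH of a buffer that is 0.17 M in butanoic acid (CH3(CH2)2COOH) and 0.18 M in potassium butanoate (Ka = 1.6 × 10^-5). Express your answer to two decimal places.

pH = 4.82

pKa = −log(1.6 × 10^-5) = 4.796
Using pH = pKa + log([base]/[acid]) with [base]/[acid] = 0.18/0.17:
pH = 4.796 + (+0.025) = 4.82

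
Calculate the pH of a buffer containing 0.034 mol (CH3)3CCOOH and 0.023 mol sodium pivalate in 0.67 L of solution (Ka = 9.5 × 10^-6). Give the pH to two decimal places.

pKa = −log(9.5 × 10^-6) = 5.022
pH = pKa + log([A⁻]/[HA]) = 5.022 + log(0.023/0.034)
pH = 5.022 + (-0.170) = 4.85

pH = 4.85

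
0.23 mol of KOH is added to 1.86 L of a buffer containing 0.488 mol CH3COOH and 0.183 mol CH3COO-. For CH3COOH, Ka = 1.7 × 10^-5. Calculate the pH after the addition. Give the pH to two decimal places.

OH- converts CH3COOH to CH3COO-: CH3COOH → 0.258 mol, CH3COO- → 0.413 mol.
pKa = −log(1.7 × 10^-5) = 4.770
pH = pKa + log(n_CH3COO-/n_CH3COOH) = 4.770 + log(0.413/0.258) = 4.770 + (+0.204)

pH = 4.97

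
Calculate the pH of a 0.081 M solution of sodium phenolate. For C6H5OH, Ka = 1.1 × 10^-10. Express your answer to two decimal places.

pH = 11.43

C6H5O- is the conjugate base of the weak acid C6H5OH.
Kb = Kw/Ka = 1.0×10^-14 / 1.1 × 10^-10 = 9.09 × 10^-5
From the ICE table, Kb = x²/(0.081 − x) = 9.09 × 10^-5.
Neglecting x in the denominator: x = √(9.09 × 10^-5 × 0.081) = 2.71 × 10^-3 M
pOH = −log(2.71 × 10^-3) = 2.57; pH = 14.00 − 2.57 = 11.43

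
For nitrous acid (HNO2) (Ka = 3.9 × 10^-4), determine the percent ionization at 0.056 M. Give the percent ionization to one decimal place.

HNO2 ⇌ NO2- + H+; let x = [H+] at equilibrium.
Solve x² + 0.00039x − 2.18e-05 = 0 → x = 4.48 × 10^-3 M
% ionization = x/C₀ × 100% = 4.48 × 10^-3/0.056 × 100% = 8.0%

8.0%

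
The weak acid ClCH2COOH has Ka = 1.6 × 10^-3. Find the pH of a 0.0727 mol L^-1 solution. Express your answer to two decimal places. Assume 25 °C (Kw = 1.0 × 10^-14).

pH = 2.00

ClCH2COOH ⇌ ClCH2COO- + H+
Ka = x²/(0.0727 − x) = 1.6 × 10^-3
The 5% rule fails; solving x² + Ka·x − Ka·C₀ = 0 exactly:
x = [−0.0016 + √(0.0016² + 0.000465)]/2 = 1.00 × 10^-2 M
pH = −log[H+] = −log(1.00 × 10^-2) = 2.00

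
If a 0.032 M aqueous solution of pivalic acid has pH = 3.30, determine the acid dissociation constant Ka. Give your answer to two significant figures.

Ka = 8.0 × 10^-6

[H+] = 10^(-3.30) = 5.01 × 10^-4 M
At equilibrium [HA] = 0.032 − 5.01 × 10^-4 = 3.15 × 10^-2 M
Ka = [H+][A-]/[HA] = (5.01 × 10^-4)² / 3.15 × 10^-2 = 8.0 × 10^-6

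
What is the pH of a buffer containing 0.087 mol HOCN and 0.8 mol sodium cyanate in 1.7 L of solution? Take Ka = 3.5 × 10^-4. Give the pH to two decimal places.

pH = 4.42

pKa = −log(3.5 × 10^-4) = 3.456
Using pH = pKa + log([base]/[acid]) with [base]/[acid] = 0.8/0.087:
pH = 3.456 + (+0.964) = 4.42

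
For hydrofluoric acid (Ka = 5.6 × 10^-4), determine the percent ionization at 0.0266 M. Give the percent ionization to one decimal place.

13.5%

HF ⇌ F- + H+; let x = [H+] at equilibrium.
Solve x² + 0.00056x − 1.49e-05 = 0 → x = 3.59 × 10^-3 M
Fraction ionized = 3.59 × 10^-3 / 0.0266 = 0.1350 → 13.5%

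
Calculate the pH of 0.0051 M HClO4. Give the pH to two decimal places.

pH = 2.29

HClO4 is a strong acid and dissociates completely, so [H+] = 0.0051 M.
pH = -log(0.0051) = 2.29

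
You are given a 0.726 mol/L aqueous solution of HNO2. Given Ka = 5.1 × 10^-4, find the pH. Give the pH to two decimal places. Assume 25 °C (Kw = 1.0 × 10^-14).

HNO2 ⇌ NO2- + H+
From the ICE table, Ka = [H+]²/(0.726 − [H+]) = 5.1 × 10^-4.
Neglecting [H+] in the denominator: [H+] = √(5.1 × 10^-4 × 0.726) = 1.92 × 10^-2 M
pH = −log[H+] = −log(1.92 × 10^-2) = 1.72

pH = 1.72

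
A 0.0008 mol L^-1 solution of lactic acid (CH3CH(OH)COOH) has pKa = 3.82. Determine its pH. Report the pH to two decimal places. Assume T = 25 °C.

CH3CH(OH)COOH ⇌ CH3CH(OH)COO- + H+
Ka = 10^(−3.82) = 1.51 × 10^-4
Ka = [H+]²/(0.0008 − [H+]) = 1.51 × 10^-4
[H+] is not negligible relative to C₀; solve [H+]² + 0.000151·[H+] − 1.21e-07 = 0.
[H+] = (−Ka + √(Ka² + 4·Ka·C₀))/2 = 2.80 × 10^-4 M
pH = −log(2.80 × 10^-4) = 3.55

pH = 3.55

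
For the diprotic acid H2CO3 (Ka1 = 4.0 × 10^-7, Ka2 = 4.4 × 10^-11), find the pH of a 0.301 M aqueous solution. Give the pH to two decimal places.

pH = 3.46

Ka1 ≫ Ka2, so treat the first dissociation as the only significant source of H+.
Ka1 = x²/(0.301 − x) = 4.0 × 10^-7
x ≈ √(4.0 × 10^-7 × 0.301) = 3.47 × 10^-4 M
pH = −log(3.47 × 10^-4) = 3.46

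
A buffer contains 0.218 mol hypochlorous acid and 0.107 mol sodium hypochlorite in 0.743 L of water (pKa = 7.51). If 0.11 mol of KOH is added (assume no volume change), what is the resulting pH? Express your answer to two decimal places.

After neutralization: n(HOCl) = 0.108 mol, n(OCl-) = 0.217 mol.
pH = pKa + log(n_OCl-/n_HOCl) = 7.51 + log(0.217/0.108) = 7.51 + (+0.303)

pH = 7.81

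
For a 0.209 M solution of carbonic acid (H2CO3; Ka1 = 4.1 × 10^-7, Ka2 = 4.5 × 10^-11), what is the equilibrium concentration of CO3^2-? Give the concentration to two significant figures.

First ionization gives [H+] ≈ [HCO3-] = 2.93 × 10^-4 M.
Second step: Ka2 = [H+][CO3^2-]/[HCO3-] ≈ [CO3^2-] (since [H+] ≈ [HCO3-]).
So [CO3^2-] ≈ Ka2.

4.5 × 10^-11 M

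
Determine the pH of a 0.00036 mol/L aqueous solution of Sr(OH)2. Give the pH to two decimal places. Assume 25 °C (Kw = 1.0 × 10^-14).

pH = 10.86

Sr(OH)2 is a strong base (each formula unit releases 2 OH-); [OH-] = 0.00072 M.
pOH = -log(0.00072) = 3.14
pH = 14.00 - 3.14 = 10.86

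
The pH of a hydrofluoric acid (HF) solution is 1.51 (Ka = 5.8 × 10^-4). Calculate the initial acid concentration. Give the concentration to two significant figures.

C₀ = 1.7 M

[H+] = 10^(-1.51) = 3.09 × 10^-2 M = x
Ka = x²/(C₀ − x) ⇒ C₀ = x + x²/Ka
C₀ = 3.09 × 10^-2 + (3.09 × 10^-2)²/(5.8 × 10^-4) = 1.68 M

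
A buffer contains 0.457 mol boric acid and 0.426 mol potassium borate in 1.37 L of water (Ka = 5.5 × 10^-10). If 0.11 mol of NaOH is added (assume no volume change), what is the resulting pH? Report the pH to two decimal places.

pH = 9.45

OH- converts B(OH)3 to B(OH)4-: B(OH)3 → 0.347 mol, B(OH)4- → 0.536 mol.
pKa = −log(5.5 × 10^-10) = 9.260
pH = pKa + log(n_B(OH)4-/n_B(OH)3) = 9.260 + log(0.536/0.347) = 9.260 + (+0.189)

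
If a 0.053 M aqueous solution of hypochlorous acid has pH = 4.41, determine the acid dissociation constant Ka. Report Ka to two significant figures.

[H+] = 10^(-4.41) = 3.89 × 10^-5 M
At equilibrium [HA] = 0.053 − 3.89 × 10^-5 = 5.30 × 10^-2 M
Ka = [H+][A-]/[HA] = (3.89 × 10^-5)² / 5.30 × 10^-2 = 2.9 × 10^-8

Ka = 2.9 × 10^-8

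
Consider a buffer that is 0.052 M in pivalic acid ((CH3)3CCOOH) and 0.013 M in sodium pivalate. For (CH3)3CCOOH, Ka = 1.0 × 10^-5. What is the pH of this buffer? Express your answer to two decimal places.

pKa = −log(1.0 × 10^-5) = 5.000
Using pH = pKa + log([base]/[acid]) with [base]/[acid] = 0.013/0.052:
pH = 5.000 + (-0.602) = 4.40

pH = 4.40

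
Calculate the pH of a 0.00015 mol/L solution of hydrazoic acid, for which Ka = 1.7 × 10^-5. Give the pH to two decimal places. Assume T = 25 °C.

HN3 ⇌ N3- + H+
Ka = x²/(0.00015 − x) = 1.7 × 10^-5
x is not negligible relative to C₀; solve x² + 1.7e-05·x − 2.55e-09 = 0.
x = [−1.7e-05 + √(1.7e-05² + 1.02e-08)]/2 = 4.27 × 10^-5 M
pH = −log[H+] = −log(4.27 × 10^-5) = 4.37

pH = 4.37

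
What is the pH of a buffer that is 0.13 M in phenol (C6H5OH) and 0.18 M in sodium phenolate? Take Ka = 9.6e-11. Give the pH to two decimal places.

pH = 10.16

pKa = −log(9.6 × 10^-11) = 10.018
Using pH = pKa + log([base]/[acid]) with [base]/[acid] = 0.18/0.13:
pH = 10.018 + (+0.141) = 10.16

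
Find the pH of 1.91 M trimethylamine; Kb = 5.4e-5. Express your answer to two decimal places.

(CH3)3N + H2O ⇌ (CH3)3NH+ + OH-
Kb = x²/(1.91 − x) = 5.4 × 10^-5
Since Kb ≪ C₀, x ≈ √(Kb·C₀) = 1.02 × 10^-2 M.
Check: 0.53% ionized — well under 5%, approximation valid.
pOH = −log(1.02 × 10^-2) = 1.99; pH = 14.00 − 1.99 = 12.01

pH = 12.01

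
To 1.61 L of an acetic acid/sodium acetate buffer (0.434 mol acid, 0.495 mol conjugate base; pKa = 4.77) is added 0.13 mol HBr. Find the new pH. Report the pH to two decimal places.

pH = 4.58

Added H+ converts CH3COO- to CH3COOH: CH3COOH → 0.564 mol, CH3COO- → 0.365 mol.
pH = pKa + log([A⁻]/[HA]) = 4.77 + log(0.365/0.564) = 4.77 -0.189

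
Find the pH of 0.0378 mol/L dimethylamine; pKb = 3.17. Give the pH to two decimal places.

(CH3)2NH + H2O ⇌ (CH3)2NH2+ + OH-
Kb = 10^(−3.17) = 6.76 × 10^-4
From the ICE table, Kb = [OH-]²/(0.0378 − [OH-]) = 6.76 × 10^-4.
[OH-] is not negligible relative to C₀; solve [OH-]² + 0.000676·[OH-] − 2.56e-05 = 0.
[OH-] = (−Kb + √(Kb² + 4·Kb·C₀))/2 = 4.73 × 10^-3 M
pOH = −log(4.73 × 10^-3) = 2.33; pH = 14.00 − 2.33 = 11.67

pH = 11.67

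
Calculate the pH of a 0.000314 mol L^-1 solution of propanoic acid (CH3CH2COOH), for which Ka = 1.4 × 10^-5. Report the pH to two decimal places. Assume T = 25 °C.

pH = 4.22

CH3CH2COOH ⇌ CH3CH2COO- + H+
Ka = x²/(0.000314 − x) = 1.4 × 10^-5
The 5% rule fails; solving x² + Ka·x − Ka·C₀ = 0 exactly:
x = (−Ka + √(Ka² + 4·Ka·C₀))/2 = 5.97 × 10^-5 M
pH = −log(5.97 × 10^-5) = 4.22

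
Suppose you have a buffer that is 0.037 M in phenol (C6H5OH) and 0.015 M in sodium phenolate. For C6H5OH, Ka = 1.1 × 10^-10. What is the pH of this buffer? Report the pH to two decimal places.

pKa = −log(1.1 × 10^-10) = 9.959
Henderson–Hasselbalch: pH = pKa + log([C6H5O-]/[C6H5OH]) = 9.959 + log(0.015/0.037)
pH = 9.959 + (-0.392) = 9.57

pH = 9.57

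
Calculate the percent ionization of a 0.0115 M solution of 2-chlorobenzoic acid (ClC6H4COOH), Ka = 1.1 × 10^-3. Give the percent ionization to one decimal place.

ClC6H4COOH ⇌ ClC6H4COO- + H+; let x = [H+] at equilibrium.
Ka = x²/(C₀ − x); solving the quadratic gives x = 3.05 × 10^-3 M.
% ionization = x/C₀ × 100% = 3.05 × 10^-3/0.0115 × 100% = 26.5%

26.5%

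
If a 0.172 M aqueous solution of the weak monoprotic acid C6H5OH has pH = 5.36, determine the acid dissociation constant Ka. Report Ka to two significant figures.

[H+] = 10^(-5.36) = 4.37 × 10^-6 M
At equilibrium [HA] = 0.172 − 4.37 × 10^-6 = 1.72 × 10^-1 M
Ka = [H+][A-]/[HA] = (4.37 × 10^-6)² / 1.72 × 10^-1 = 1.1 × 10^-10

Ka = 1.1 × 10^-10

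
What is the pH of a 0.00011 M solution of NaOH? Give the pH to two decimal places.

NaOH is a strong base; [OH-] = 0.00011 M.
pOH = -log(0.00011) = 3.96
pH = 14.00 - 3.96 = 10.04

pH = 10.04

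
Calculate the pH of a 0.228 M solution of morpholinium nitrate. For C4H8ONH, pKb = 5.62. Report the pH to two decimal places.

pH = 4.51

C4H8ONH2+ is the conjugate acid of the weak base C4H8ONH.
Kb = 10^(−5.62) = 2.40 × 10^-6
Ka = Kw/Kb = 1.0×10^-14 / 2.40 × 10^-6 = 4.17 × 10^-9
Ka = x²/(0.228 − x) = 4.17 × 10^-9
Since Ka ≪ C₀, x ≈ √(Ka·C₀) = 3.08 × 10^-5 M.
Check: 0.014% ionized — well under 5%, approximation valid.
pH = −log(3.08 × 10^-5) = 4.51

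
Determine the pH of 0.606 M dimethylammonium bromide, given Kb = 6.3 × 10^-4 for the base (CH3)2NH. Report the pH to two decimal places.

(CH3)2NH2+ is the conjugate acid of the weak base (CH3)2NH.
Ka = Kw/Kb = 1.0×10^-14 / 6.3 × 10^-4 = 1.59 × 10^-11
Ka = [H+]²/(0.606 − [H+]) = 1.59 × 10^-11
Neglecting [H+] in the denominator: [H+] = √(1.59 × 10^-11 × 0.606) = 3.10 × 10^-6 M
([H+]/C₀ = 0.00051% < 5%, so the approximation holds.)
pH = −log[H+] = −log(3.10 × 10^-6) = 5.51

pH = 5.51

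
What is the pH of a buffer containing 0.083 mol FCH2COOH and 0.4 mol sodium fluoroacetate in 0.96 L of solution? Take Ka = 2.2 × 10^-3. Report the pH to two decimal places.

pH = 3.34

pKa = −log(2.2 × 10^-3) = 2.658
pH = pKa + log([A⁻]/[HA]) = 2.658 + log(0.4/0.083)
pH = 2.658 + (+0.683) = 3.34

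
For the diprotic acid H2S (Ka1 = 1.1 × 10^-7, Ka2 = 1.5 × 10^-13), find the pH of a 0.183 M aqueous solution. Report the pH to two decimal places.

pH = 3.85

Ka1 ≫ Ka2, so treat the first dissociation as the only significant source of H+.
Ka1 = x²/(0.183 − x) = 1.1 × 10^-7
x ≈ √(1.1 × 10^-7 × 0.183) = 1.42 × 10^-4 M
pH = −log(1.42 × 10^-4) = 3.85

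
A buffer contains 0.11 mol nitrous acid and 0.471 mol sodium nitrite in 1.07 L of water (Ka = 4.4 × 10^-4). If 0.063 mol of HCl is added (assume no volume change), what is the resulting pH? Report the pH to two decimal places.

After neutralization: n(HNO2) = 0.173 mol, n(NO2-) = 0.408 mol.
pKa = −log(4.4 × 10^-4) = 3.357
Henderson–Hasselbalch with mole ratio 0.408/0.173: pH = 3.357 + (+0.373)

pH = 3.73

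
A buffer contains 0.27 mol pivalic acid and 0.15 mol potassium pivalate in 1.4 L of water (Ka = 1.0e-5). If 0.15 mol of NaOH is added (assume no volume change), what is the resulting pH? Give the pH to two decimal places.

After neutralization: n((CH3)3CCOOH) = 0.12 mol, n((CH3)3CCOO-) = 0.3 mol.
pKa = −log(1.0 × 10^-5) = 5.000
pH = pKa + log(n_(CH3)3CCOO-/n_(CH3)3CCOOH) = 5.000 + log(0.3/0.12) = 5.000 + (+0.398)

pH = 5.40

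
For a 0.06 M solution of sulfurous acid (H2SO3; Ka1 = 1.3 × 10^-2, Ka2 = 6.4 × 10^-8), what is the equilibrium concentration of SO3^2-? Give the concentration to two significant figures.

6.4 × 10^-8 M

First ionization gives [H+] ≈ [HSO3-] = 2.22 × 10^-2 M.
Second step: Ka2 = [H+][SO3^2-]/[HSO3-] ≈ [SO3^2-] (since [H+] ≈ [HSO3-]).
So [SO3^2-] ≈ Ka2.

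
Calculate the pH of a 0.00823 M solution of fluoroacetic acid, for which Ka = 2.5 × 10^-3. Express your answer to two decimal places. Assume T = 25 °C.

FCH2COOH ⇌ FCH2COO- + H+
Ka = [H+]²/(0.00823 − [H+]) = 2.5 × 10^-3
The 5% rule fails; solving [H+]² + Ka·[H+] − Ka·C₀ = 0 exactly:
[H+] = (−Ka + √(Ka² + 4·Ka·C₀))/2 = 3.46 × 10^-3 M
pH = −log[H+] = −log(3.46 × 10^-3) = 2.46

pH = 2.46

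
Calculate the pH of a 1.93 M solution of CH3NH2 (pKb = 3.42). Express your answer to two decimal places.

CH3NH2 + H2O ⇌ CH3NH3+ + OH-
Kb = 10^(−3.42) = 3.80 × 10^-4
From the ICE table, Kb = x²/(1.93 − x) = 3.80 × 10^-4.
Since Kb ≪ C₀, x ≈ √(Kb·C₀) = 2.71 × 10^-2 M.
pOH = −log(2.71 × 10^-2) = 1.57; pH = 14.00 − 1.57 = 12.43

pH = 12.43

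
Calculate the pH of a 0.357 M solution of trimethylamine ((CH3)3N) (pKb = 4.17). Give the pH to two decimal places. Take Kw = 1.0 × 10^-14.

(CH3)3N + H2O ⇌ (CH3)3NH+ + OH-
Kb = 10^(−4.17) = 6.76 × 10^-5
Let x = [OH-] at equilibrium. Kb = x²/(0.357 − x).
Neglecting x in the denominator: x = √(6.76 × 10^-5 × 0.357) = 4.91 × 10^-3 M
pOH = −log(4.91 × 10^-3) = 2.31; pH = 14.00 − 2.31 = 11.69

pH = 11.69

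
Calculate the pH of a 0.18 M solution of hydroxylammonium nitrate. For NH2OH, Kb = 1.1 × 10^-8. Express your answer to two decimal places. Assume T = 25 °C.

NH3OH+ is the conjugate acid of the weak base NH2OH.
Ka = Kw/Kb = 1.0×10^-14 / 1.1 × 10^-8 = 9.09 × 10^-7
Ka = [H+]²/(0.18 − [H+]) = 9.09 × 10^-7
Neglecting [H+] in the denominator: [H+] = √(9.09 × 10^-7 × 0.18) = 4.04 × 10^-4 M
pH = −log[H+] = −log(4.04 × 10^-4) = 3.39

pH = 3.39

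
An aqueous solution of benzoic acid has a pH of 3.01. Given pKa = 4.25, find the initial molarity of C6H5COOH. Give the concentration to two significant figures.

[H+] = 10^(-3.01) = 9.77 × 10^-4 M = x
Ka = 10^(−4.25) = 5.62 × 10^-5
Ka = x²/(C₀ − x) ⇒ C₀ = x + x²/Ka
C₀ = 9.77 × 10^-4 + (9.77 × 10^-4)²/(5.62 × 10^-5) = 1.80 × 10^-2 M

C₀ = 1.8 × 10^-2 M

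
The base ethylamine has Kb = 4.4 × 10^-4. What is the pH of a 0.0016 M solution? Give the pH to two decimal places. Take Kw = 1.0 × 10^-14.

pH = 10.81

C2H5NH2 + H2O ⇌ C2H5NH3+ + OH-
Kb = x²/(0.0016 − x) = 4.4 × 10^-4
Here C₀/Kb ≈ 3.64, so the small-x approximation fails. Use the quadratic:
x = (−Kb + √(Kb² + 4·Kb·C₀))/2 = 6.47 × 10^-4 M
pOH = −log(6.47 × 10^-4) = 3.19; pH = 14.00 − 3.19 = 10.81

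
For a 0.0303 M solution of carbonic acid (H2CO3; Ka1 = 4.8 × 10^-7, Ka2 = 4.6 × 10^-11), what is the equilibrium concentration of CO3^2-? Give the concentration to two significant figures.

First ionization gives [H+] ≈ [HCO3-] = 1.21 × 10^-4 M.
Second step: Ka2 = [H+][CO3^2-]/[HCO3-] ≈ [CO3^2-] (since [H+] ≈ [HCO3-]).
So [CO3^2-] ≈ Ka2.

4.6 × 10^-11 M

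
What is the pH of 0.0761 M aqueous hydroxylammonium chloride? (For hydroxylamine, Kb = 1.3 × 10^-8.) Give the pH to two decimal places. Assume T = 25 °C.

pH = 3.62

NH3OH+ is the conjugate acid of the weak base NH2OH.
Ka = Kw/Kb = 1.0×10^-14 / 1.3 × 10^-8 = 7.69 × 10^-7
Let x = [H+] at equilibrium. Ka = x²/(0.0761 − x).
Neglecting x in the denominator: x = √(7.69 × 10^-7 × 0.0761) = 2.42 × 10^-4 M
(x/C₀ = 0.32% < 5%, so the approximation holds.)
pH = −log[H+] = −log(2.42 × 10^-4) = 3.62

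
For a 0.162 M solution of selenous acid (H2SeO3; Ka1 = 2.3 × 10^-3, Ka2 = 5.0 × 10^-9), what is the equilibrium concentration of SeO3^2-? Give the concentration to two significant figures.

5.0 × 10^-9 M

First ionization gives [H+] ≈ [HSeO3-] = 1.82 × 10^-2 M.
Second step: Ka2 = [H+][SeO3^2-]/[HSeO3-] ≈ [SeO3^2-] (since [H+] ≈ [HSeO3-]).
So [SeO3^2-] ≈ Ka2.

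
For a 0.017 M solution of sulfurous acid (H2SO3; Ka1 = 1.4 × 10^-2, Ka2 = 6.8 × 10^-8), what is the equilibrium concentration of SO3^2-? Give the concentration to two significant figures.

First ionization gives [H+] ≈ [HSO3-] = 9.94 × 10^-3 M.
Second step: Ka2 = [H+][SO3^2-]/[HSO3-] ≈ [SO3^2-] (since [H+] ≈ [HSO3-]).
So [SO3^2-] ≈ Ka2.

6.8 × 10^-8 M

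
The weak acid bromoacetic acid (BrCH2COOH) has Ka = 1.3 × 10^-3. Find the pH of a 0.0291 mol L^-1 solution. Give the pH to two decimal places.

pH = 2.26

BrCH2COOH ⇌ BrCH2COO- + H+
Ka = [H+]²/(0.0291 − [H+]) = 1.3 × 10^-3
The 5% rule fails; solving [H+]² + Ka·[H+] − Ka·C₀ = 0 exactly:
[H+] = (−Ka + √(Ka² + 4·Ka·C₀))/2 = 5.53 × 10^-3 M
pH = −log(5.53 × 10^-3) = 2.26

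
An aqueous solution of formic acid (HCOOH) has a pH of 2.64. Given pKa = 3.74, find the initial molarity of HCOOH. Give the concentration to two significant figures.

C₀ = 3.1 × 10^-2 M

[H+] = 10^(-2.64) = 2.29 × 10^-3 M = x
Ka = 10^(−3.74) = 1.82 × 10^-4
Ka = x²/(C₀ − x) ⇒ C₀ = x + x²/Ka
C₀ = 2.29 × 10^-3 + (2.29 × 10^-3)²/(1.82 × 10^-4) = 3.11 × 10^-2 M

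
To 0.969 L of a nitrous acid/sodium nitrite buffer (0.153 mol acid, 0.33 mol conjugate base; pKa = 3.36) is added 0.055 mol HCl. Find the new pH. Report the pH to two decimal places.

pH = 3.48

Added H+ converts NO2- to HNO2: HNO2 → 0.208 mol, NO2- → 0.275 mol.
pH = pKa + log(n_NO2-/n_HNO2) = 3.36 + log(0.275/0.208) = 3.36 + (+0.121)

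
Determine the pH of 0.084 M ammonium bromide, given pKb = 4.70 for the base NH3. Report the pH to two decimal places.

pH = 5.19

NH4+ is the conjugate acid of the weak base NH3.
Kb = 10^(−4.70) = 2.00 × 10^-5
Ka = Kw/Kb = 1.0×10^-14 / 2.00 × 10^-5 = 5.00 × 10^-10
From the ICE table, Ka = [H+]²/(0.084 − [H+]) = 5.00 × 10^-10.
Neglecting [H+] in the denominator: [H+] = √(5.00 × 10^-10 × 0.084) = 6.48 × 10^-6 M
([H+]/C₀ = 0.0077% < 5%, so the approximation holds.)
pH = −log[H+] = −log(6.48 × 10^-6) = 5.19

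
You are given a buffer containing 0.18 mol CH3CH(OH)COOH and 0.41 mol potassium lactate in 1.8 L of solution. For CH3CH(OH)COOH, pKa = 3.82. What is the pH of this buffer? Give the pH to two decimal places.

Using pH = pKa + log([base]/[acid]) with [base]/[acid] = 0.41/0.18:
pH = 3.82 + (+0.358) = 4.18

pH = 4.18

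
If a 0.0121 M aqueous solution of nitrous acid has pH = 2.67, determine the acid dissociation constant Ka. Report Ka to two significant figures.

Ka = 4.6 × 10^-4

[H+] = 10^(-2.67) = 2.14 × 10^-3 M
At equilibrium [HA] = 0.0121 − 2.14 × 10^-3 = 9.96 × 10^-3 M
Ka = [H+][A-]/[HA] = (2.14 × 10^-3)² / 9.96 × 10^-3 = 4.6 × 10^-4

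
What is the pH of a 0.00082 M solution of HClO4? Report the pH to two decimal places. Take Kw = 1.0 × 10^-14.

pH = 3.09

HClO4 is a strong acid and dissociates completely, so [H+] = 0.00082 M.
pH = -log(0.00082) = 3.09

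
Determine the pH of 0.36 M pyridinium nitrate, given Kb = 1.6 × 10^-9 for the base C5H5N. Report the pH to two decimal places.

pH = 2.82

C5H5NH+ is the conjugate acid of the weak base C5H5N.
Ka = Kw/Kb = 1.0×10^-14 / 1.6 × 10^-9 = 6.25 × 10^-6
Ka = x²/(0.36 − x) = 6.25 × 10^-6
Since Ka ≪ C₀, x ≈ √(Ka·C₀) = 1.50 × 10^-3 M.
pH = −log(1.50 × 10^-3) = 2.82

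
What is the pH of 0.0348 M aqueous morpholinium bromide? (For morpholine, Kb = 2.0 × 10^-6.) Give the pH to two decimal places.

C4H8ONH2+ is the conjugate acid of the weak base C4H8ONH.
Ka = Kw/Kb = 1.0×10^-14 / 2.0 × 10^-6 = 5.00 × 10^-9
Ka = [H+]²/(0.0348 − [H+]) = 5.00 × 10^-9
Neglecting [H+] in the denominator: [H+] = √(5.00 × 10^-9 × 0.0348) = 1.32 × 10^-5 M
Check: 0.038% ionized — well under 5%, approximation valid.
pH = −log[H+] = −log(1.32 × 10^-5) = 4.88

pH = 4.88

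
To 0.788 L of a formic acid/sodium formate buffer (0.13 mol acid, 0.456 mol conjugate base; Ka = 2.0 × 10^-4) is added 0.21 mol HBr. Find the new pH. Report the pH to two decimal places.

Added H+ converts HCOO- to HCOOH: HCOOH → 0.34 mol, HCOO- → 0.246 mol.
pKa = −log(2.0 × 10^-4) = 3.699
pH = pKa + log(n_HCOO-/n_HCOOH) = 3.699 + log(0.246/0.34) = 3.699 + (-0.141)

pH = 3.56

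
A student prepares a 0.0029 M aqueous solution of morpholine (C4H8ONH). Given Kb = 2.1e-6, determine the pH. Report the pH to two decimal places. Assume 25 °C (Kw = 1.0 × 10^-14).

pH = 9.89

C4H8ONH + H2O ⇌ C4H8ONH2+ + OH-
Kb = [OH-]²/(0.0029 − [OH-]) = 2.1 × 10^-6
Since Kb ≪ C₀, [OH-] ≈ √(Kb·C₀) = 7.80 × 10^-5 M.
Check: 2.7% ionized — well under 5%, approximation valid.
pOH = 4.11, so pH = 14.00 − pOH = 9.89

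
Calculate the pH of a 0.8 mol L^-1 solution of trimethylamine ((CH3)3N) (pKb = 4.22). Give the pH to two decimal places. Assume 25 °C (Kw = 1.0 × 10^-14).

(CH3)3N + H2O ⇌ (CH3)3NH+ + OH-
Kb = 10^(−4.22) = 6.03 × 10^-5
From the ICE table, Kb = x²/(0.8 − x) = 6.03 × 10^-5.
Assume x ≪ 0.8: x ≈ √(6.03 × 10^-5 × 0.8) = 6.95 × 10^-3 M
pOH = −log(6.95 × 10^-3) = 2.16; pH = 14.00 − 2.16 = 11.84

pH = 11.84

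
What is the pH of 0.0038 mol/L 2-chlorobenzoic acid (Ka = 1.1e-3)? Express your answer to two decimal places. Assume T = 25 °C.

ClC6H4COOH ⇌ ClC6H4COO- + H+
Let x = [H+] at equilibrium. Ka = x²/(0.0038 − x).
x is not negligible relative to C₀; solve x² + 0.0011·x − 4.18e-06 = 0.
x = [−0.0011 + √(0.0011² + 1.67e-05)]/2 = 1.57 × 10^-3 M
pH = −log(1.57 × 10^-3) = 2.80

pH = 2.80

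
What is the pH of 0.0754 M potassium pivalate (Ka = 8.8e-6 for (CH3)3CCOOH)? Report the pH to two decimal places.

pH = 8.97

(CH3)3CCOO- is the conjugate base of the weak acid (CH3)3CCOOH.
Kb = Kw/Ka = 1.0×10^-14 / 8.8 × 10^-6 = 1.14 × 10^-9
Let x = [OH-] at equilibrium. Kb = x²/(0.0754 − x).
Since Kb ≪ C₀, x ≈ √(Kb·C₀) = 9.27 × 10^-6 M.
pOH = 5.03, so pH = 14.00 − pOH = 8.97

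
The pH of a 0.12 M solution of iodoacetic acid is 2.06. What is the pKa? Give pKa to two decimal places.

pKa = 3.17

[H+] = 10^(-2.06) = 8.71 × 10^-3 M
At equilibrium [HA] = 0.12 − 8.71 × 10^-3 = 1.11 × 10^-1 M
Ka = [H+][A-]/[HA] = (8.71 × 10^-3)² / 1.11 × 10^-1 = 6.83 × 10^-4
pKa = -log(6.83 × 10^-4) = 3.17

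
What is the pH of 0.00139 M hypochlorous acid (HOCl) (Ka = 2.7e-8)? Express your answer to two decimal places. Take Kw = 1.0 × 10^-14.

HOCl ⇌ OCl- + H+
Ka = [H+]²/(0.00139 − [H+]) = 2.7 × 10^-8
Neglecting [H+] in the denominator: [H+] = √(2.7 × 10^-8 × 0.00139) = 6.13 × 10^-6 M
pH = −log(6.13 × 10^-6) = 5.21

pH = 5.21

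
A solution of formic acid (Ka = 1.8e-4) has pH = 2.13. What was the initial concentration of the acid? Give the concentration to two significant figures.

C₀ = 3.1 × 10^-1 M

[H+] = 10^(-2.13) = 7.41 × 10^-3 M = x
Ka = x²/(C₀ − x) ⇒ C₀ = x + x²/Ka
C₀ = 7.41 × 10^-3 + (7.41 × 10^-3)²/(1.8 × 10^-4) = 3.12 × 10^-1 M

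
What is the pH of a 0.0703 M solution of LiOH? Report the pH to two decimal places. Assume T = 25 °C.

pH = 12.85

LiOH is a strong base; [OH-] = 0.0703 M.
pOH = -log(0.0703) = 1.15
pH = 14.00 - 1.15 = 12.85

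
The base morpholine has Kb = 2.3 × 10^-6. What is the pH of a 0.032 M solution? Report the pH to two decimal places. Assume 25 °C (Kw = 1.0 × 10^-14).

C4H8ONH + H2O ⇌ C4H8ONH2+ + OH-
Kb = x²/(0.032 − x) = 2.3 × 10^-6
Since Kb ≪ C₀, x ≈ √(Kb·C₀) = 2.71 × 10^-4 M.
pOH = 3.57, so pH = 14.00 − pOH = 10.43

pH = 10.43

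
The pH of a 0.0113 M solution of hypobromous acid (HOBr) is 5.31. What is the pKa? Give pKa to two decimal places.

[H+] = 10^(-5.31) = 4.90 × 10^-6 M
At equilibrium [HA] = 0.0113 − 4.90 × 10^-6 = 1.13 × 10^-2 M
Ka = [H+][A-]/[HA] = (4.90 × 10^-6)² / 1.13 × 10^-2 = 2.12 × 10^-9
pKa = -log(2.12 × 10^-9) = 8.67

pKa = 8.67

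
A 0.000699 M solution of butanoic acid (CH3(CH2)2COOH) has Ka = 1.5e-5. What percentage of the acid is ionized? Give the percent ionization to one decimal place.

CH3(CH2)2COOH ⇌ CH3(CH2)2COO- + H+; let x = [H+] at equilibrium.
Solve x² + 1.5e-05x − 1.05e-08 = 0 → x = 9.52 × 10^-5 M
% ionization = x/C₀ × 100% = 9.52 × 10^-5/0.000699 × 100% = 13.6%

13.6%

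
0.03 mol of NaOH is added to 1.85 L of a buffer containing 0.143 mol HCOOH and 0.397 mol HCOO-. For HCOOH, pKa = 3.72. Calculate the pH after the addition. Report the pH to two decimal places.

pH = 4.30

OH- converts HCOOH to HCOO-: HCOOH → 0.113 mol, HCOO- → 0.427 mol.
pH = pKa + log([A⁻]/[HA]) = 3.72 + log(0.427/0.113) = 3.72 +0.577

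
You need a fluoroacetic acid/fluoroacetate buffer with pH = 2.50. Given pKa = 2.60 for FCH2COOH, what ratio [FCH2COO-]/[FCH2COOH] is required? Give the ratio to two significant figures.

pH = pKa + log(r) ⇒ log(r) = 2.50 − 2.60 = -0.10
r = [FCH2COO-]/[FCH2COOH] = 10^(-0.10) = 0.794

ratio = 0.79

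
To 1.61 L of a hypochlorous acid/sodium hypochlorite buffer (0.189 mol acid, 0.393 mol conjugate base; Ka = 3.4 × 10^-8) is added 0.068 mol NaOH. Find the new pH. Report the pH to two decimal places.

pH = 8.05

After neutralization: n(HOCl) = 0.121 mol, n(OCl-) = 0.461 mol.
pKa = −log(3.4 × 10^-8) = 7.469
pH = pKa + log([A⁻]/[HA]) = 7.469 + log(0.461/0.121) = 7.469 +0.581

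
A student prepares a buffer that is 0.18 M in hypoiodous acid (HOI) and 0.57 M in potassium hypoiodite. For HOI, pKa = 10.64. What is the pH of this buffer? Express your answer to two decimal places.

pH = pKa + log([A⁻]/[HA]) = 10.64 + log(0.57/0.18)
pH = 10.64 + (+0.501) = 11.14

pH = 11.14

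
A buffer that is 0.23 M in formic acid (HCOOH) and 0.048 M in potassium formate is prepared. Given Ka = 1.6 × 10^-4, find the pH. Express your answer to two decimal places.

pKa = −log(1.6 × 10^-4) = 3.796
pH = pKa + log([A⁻]/[HA]) = 3.796 + log(0.048/0.23)
pH = 3.796 + (-0.680) = 3.12

pH = 3.12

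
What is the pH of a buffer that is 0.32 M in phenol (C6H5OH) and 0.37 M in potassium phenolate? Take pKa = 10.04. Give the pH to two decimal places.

pH = pKa + log([A⁻]/[HA]) = 10.04 + log(0.37/0.32)
pH = 10.04 + (+0.063) = 10.10

pH = 10.10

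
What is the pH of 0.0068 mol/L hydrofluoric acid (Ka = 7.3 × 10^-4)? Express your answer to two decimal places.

pH = 2.72

HF ⇌ F- + H+
From the ICE table, Ka = x²/(0.0068 − x) = 7.3 × 10^-4.
The 5% rule fails; solving x² + Ka·x − Ka·C₀ = 0 exactly:
x = [−0.00073 + √(0.00073² + 1.99e-05)]/2 = 1.89 × 10^-3 M
pH = −log(1.89 × 10^-3) = 2.72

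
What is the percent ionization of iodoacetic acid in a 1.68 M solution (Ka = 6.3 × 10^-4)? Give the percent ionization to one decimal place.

ICH2COOH ⇌ ICH2COO- + H+; let x = [H+] at equilibrium.
x ≈ √(Ka·C₀) = √(6.3 × 10^-4 × 1.68) = 3.25 × 10^-2 M
% ionization = x/C₀ × 100% = 3.25 × 10^-2/1.68 × 100% = 1.9%

1.9%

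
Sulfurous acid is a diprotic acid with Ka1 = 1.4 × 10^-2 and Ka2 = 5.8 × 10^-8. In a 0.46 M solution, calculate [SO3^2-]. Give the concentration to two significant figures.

First ionization gives [H+] ≈ [HSO3-] = 7.36 × 10^-2 M.
Second step: Ka2 = [H+][SO3^2-]/[HSO3-] ≈ [SO3^2-] (since [H+] ≈ [HSO3-]).
So [SO3^2-] ≈ Ka2.

5.8 × 10^-8 M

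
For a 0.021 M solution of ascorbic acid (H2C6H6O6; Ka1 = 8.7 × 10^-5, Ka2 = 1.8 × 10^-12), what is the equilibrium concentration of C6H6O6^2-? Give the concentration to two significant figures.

First ionization gives [H+] ≈ [HC6H6O6-] = 1.31 × 10^-3 M.
Second step: Ka2 = [H+][C6H6O6^2-]/[HC6H6O6-] ≈ [C6H6O6^2-] (since [H+] ≈ [HC6H6O6-]).
So [C6H6O6^2-] ≈ Ka2.

1.8 × 10^-12 M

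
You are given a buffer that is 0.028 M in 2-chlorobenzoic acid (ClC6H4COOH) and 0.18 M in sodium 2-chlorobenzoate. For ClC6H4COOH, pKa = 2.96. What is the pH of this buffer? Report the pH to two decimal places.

Using pH = pKa + log([base]/[acid]) with [base]/[acid] = 0.18/0.028:
pH = 2.96 + (+0.808) = 3.77

pH = 3.77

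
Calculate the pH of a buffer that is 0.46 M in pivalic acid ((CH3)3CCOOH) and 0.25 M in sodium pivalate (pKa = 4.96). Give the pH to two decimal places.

pH = 4.70

Using pH = pKa + log([base]/[acid]) with [base]/[acid] = 0.25/0.46:
pH = 4.96 + (-0.265) = 4.70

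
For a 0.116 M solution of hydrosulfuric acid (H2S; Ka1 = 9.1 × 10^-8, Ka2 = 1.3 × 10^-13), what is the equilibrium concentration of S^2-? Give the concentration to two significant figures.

1.3 × 10^-13 M

First ionization gives [H+] ≈ [HS-] = 1.03 × 10^-4 M.
Second step: Ka2 = [H+][S^2-]/[HS-] ≈ [S^2-] (since [H+] ≈ [HS-]).
So [S^2-] ≈ Ka2.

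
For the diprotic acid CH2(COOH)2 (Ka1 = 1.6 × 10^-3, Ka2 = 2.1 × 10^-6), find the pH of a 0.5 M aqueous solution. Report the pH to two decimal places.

Since Ka1 ≫ Ka2, the first ionization dominates [H+].
Ka1 = x²/(0.5 − x) = 1.6 × 10^-3
Solving the quadratic: x = (−Ka1 + √(Ka1² + 4·Ka1·C₀))/2 = 2.75 × 10^-2 M
pH = −log(2.75 × 10^-2) = 1.56

pH = 1.56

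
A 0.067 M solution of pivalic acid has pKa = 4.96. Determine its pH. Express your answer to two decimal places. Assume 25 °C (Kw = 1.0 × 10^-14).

(CH3)3CCOOH ⇌ (CH3)3CCOO- + H+
Ka = 10^(−4.96) = 1.10 × 10^-5
Ka = [H+]²/(0.067 − [H+]) = 1.10 × 10^-5
Assume [H+] ≪ 0.067: [H+] ≈ √(1.10 × 10^-5 × 0.067) = 8.58 × 10^-4 M
pH = −log(8.58 × 10^-4) = 3.07

pH = 3.07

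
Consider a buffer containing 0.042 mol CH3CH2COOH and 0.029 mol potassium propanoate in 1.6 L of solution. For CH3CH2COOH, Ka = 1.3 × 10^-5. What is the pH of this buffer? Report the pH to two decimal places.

pH = 4.73

pKa = −log(1.3 × 10^-5) = 4.886
Using pH = pKa + log([base]/[acid]) with [base]/[acid] = 0.029/0.042:
pH = 4.886 + (-0.161) = 4.73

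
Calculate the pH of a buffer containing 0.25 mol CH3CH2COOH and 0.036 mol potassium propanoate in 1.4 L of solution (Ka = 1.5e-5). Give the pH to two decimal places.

pKa = −log(1.5 × 10^-5) = 4.824
Henderson–Hasselbalch: pH = pKa + log([CH3CH2COO-]/[CH3CH2COOH]) = 4.824 + log(0.036/0.25)
pH = 4.824 + (-0.842) = 3.98

pH = 3.98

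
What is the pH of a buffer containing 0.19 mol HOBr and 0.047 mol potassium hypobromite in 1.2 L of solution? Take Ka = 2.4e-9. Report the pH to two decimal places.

pKa = −log(2.4 × 10^-9) = 8.620
Henderson–Hasselbalch: pH = pKa + log([OBr-]/[HOBr]) = 8.620 + log(0.047/0.19)
pH = 8.620 + (-0.607) = 8.01

pH = 8.01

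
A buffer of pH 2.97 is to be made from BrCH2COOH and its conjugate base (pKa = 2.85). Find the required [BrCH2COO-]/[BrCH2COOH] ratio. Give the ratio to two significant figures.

ratio = 1.3

pH = pKa + log(r) ⇒ log(r) = 2.97 − 2.85 = +0.12
r = [BrCH2COO-]/[BrCH2COOH] = 10^(+0.12) = 1.32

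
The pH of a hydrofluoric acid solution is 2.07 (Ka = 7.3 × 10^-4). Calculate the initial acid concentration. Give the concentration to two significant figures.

[H+] = 10^(-2.07) = 8.51 × 10^-3 M = x
Ka = x²/(C₀ − x) ⇒ C₀ = x + x²/Ka
C₀ = 8.51 × 10^-3 + (8.51 × 10^-3)²/(7.3 × 10^-4) = 1.08 × 10^-1 M

C₀ = 1.1 × 10^-1 M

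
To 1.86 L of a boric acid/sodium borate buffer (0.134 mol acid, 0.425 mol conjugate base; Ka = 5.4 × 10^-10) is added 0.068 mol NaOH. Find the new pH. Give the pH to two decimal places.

OH- converts B(OH)3 to B(OH)4-: B(OH)3 → 0.066 mol, B(OH)4- → 0.493 mol.
pKa = −log(5.4 × 10^-10) = 9.268
pH = pKa + log(n_B(OH)4-/n_B(OH)3) = 9.268 + log(0.493/0.066) = 9.268 + (+0.873)

pH = 10.14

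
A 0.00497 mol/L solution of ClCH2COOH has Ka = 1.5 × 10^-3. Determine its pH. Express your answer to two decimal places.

pH = 2.68

ClCH2COOH ⇌ ClCH2COO- + H+
Ka = [H+]²/(0.00497 − [H+]) = 1.5 × 10^-3
[H+] is not negligible relative to C₀; solve [H+]² + 0.0015·[H+] − 7.45e-06 = 0.
[H+] = (−Ka + √(Ka² + 4·Ka·C₀))/2 = 2.08 × 10^-3 M
pH = −log[H+] = −log(2.08 × 10^-3) = 2.68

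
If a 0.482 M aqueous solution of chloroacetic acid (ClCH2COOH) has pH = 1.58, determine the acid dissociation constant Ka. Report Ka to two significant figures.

Ka = 1.5 × 10^-3

[H+] = 10^(-1.58) = 2.63 × 10^-2 M
At equilibrium [HA] = 0.482 − 2.63 × 10^-2 = 4.56 × 10^-1 M
Ka = [H+][A-]/[HA] = (2.63 × 10^-2)² / 4.56 × 10^-1 = 1.5 × 10^-3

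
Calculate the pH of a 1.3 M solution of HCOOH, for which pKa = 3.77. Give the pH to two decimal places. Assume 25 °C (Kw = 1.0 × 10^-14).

HCOOH ⇌ HCOO- + H+
Ka = 10^(−3.77) = 1.70 × 10^-4
Ka = [H+]²/(1.3 − [H+]) = 1.70 × 10^-4
Neglecting [H+] in the denominator: [H+] = √(1.70 × 10^-4 × 1.3) = 1.49 × 10^-2 M
Check: 1.1% ionized — well under 5%, approximation valid.
pH = −log(1.49 × 10^-2) = 1.83

pH = 1.83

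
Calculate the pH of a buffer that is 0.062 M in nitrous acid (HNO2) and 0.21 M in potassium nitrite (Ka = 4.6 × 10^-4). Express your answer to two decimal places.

pKa = −log(4.6 × 10^-4) = 3.337
Henderson–Hasselbalch: pH = pKa + log([NO2-]/[HNO2]) = 3.337 + log(0.21/0.062)
pH = 3.337 + (+0.530) = 3.87

pH = 3.87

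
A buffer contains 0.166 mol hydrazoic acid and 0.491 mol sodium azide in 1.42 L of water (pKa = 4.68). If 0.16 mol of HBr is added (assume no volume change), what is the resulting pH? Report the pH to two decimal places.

After neutralization: n(HN3) = 0.326 mol, n(N3-) = 0.331 mol.
pH = pKa + log(n_N3-/n_HN3) = 4.68 + log(0.331/0.326) = 4.68 + (+0.007)

pH = 4.69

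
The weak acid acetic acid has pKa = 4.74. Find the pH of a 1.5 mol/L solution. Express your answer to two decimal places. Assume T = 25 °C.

CH3COOH ⇌ CH3COO- + H+
Ka = 10^(−4.74) = 1.82 × 10^-5
From the ICE table, Ka = [H+]²/(1.5 − [H+]) = 1.82 × 10^-5.
Since Ka ≪ C₀, [H+] ≈ √(Ka·C₀) = 5.22 × 10^-3 M.
([H+]/C₀ = 0.35% < 5%, so the approximation holds.)
pH = −log(5.22 × 10^-3) = 2.28

pH = 2.28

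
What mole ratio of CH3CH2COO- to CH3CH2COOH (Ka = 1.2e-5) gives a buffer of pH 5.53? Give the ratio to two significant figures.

pKa = -log(1.2 × 10^-5) = 4.921
pH = pKa + log(r) ⇒ log(r) = 5.53 − 4.921 = +0.609
r = [CH3CH2COO-]/[CH3CH2COOH] = 10^(+0.609) = 4.06

ratio = 4.1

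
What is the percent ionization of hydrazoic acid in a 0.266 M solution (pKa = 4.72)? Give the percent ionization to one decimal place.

0.8%

HN3 ⇌ N3- + H+; let x = [H+] at equilibrium.
Ka = 10^(−4.72) = 1.91 × 10^-5
x ≈ √(Ka·C₀) = √(1.91 × 10^-5 × 0.266) = 2.25 × 10^-3 M
Fraction ionized = 2.25 × 10^-3 / 0.266 = 0.0085 → 0.8%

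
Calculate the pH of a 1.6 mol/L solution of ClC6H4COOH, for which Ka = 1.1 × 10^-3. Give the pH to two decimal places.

ClC6H4COOH ⇌ ClC6H4COO- + H+
From the ICE table, Ka = [H+]²/(1.6 − [H+]) = 1.1 × 10^-3.
Neglecting [H+] in the denominator: [H+] = √(1.1 × 10^-3 × 1.6) = 4.20 × 10^-2 M
pH = −log[H+] = −log(4.20 × 10^-2) = 1.38

pH = 1.38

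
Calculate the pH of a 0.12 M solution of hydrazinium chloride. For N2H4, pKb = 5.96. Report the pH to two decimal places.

N2H5+ is the conjugate acid of the weak base N2H4.
Kb = 10^(−5.96) = 1.10 × 10^-6
Ka = Kw/Kb = 1.0×10^-14 / 1.10 × 10^-6 = 9.09 × 10^-9
Ka = x²/(0.12 − x) = 9.09 × 10^-9
Since Ka ≪ C₀, x ≈ √(Ka·C₀) = 3.30 × 10^-5 M.
Check: 0.028% ionized — well under 5%, approximation valid.
pH = −log[H+] = −log(3.30 × 10^-5) = 4.48

pH = 4.48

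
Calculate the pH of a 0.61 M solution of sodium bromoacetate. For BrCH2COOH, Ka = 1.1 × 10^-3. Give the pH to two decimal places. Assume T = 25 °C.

BrCH2COO- is the conjugate base of the weak acid BrCH2COOH.
Kb = Kw/Ka = 1.0×10^-14 / 1.1 × 10^-3 = 9.09 × 10^-12
From the ICE table, Kb = [OH-]²/(0.61 − [OH-]) = 9.09 × 10^-12.
Since Kb ≪ C₀, [OH-] ≈ √(Kb·C₀) = 2.35 × 10^-6 M.
Check: 0.00039% ionized — well under 5%, approximation valid.
pOH = 5.63, so pH = 14.00 − pOH = 8.37

pH = 8.37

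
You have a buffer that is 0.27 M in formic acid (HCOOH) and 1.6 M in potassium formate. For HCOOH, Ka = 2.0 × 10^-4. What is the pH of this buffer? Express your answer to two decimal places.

pKa = −log(2.0 × 10^-4) = 3.699
pH = pKa + log([A⁻]/[HA]) = 3.699 + log(1.6/0.27)
pH = 3.699 + (+0.773) = 4.47

pH = 4.47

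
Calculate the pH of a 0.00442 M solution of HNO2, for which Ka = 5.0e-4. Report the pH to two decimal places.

HNO2 ⇌ NO2- + H+
Ka = [H+]²/(0.00442 − [H+]) = 5.0 × 10^-4
The 5% rule fails; solving [H+]² + Ka·[H+] − Ka·C₀ = 0 exactly:
[H+] = [−0.0005 + √(0.0005² + 8.84e-06)]/2 = 1.26 × 10^-3 M
pH = −log(1.26 × 10^-3) = 2.90

pH = 2.90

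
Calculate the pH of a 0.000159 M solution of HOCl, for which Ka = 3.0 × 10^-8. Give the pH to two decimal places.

pH = 5.66

HOCl ⇌ OCl- + H+
Ka = x²/(0.000159 − x) = 3.0 × 10^-8
Assume x ≪ 0.000159: x ≈ √(3.0 × 10^-8 × 0.000159) = 2.18 × 10^-6 M
Check: 1.4% ionized — well under 5%, approximation valid.
pH = −log[H+] = −log(2.18 × 10^-6) = 5.66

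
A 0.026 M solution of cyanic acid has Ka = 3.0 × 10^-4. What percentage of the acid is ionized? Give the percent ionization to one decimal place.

10.2%

HOCN ⇌ OCN- + H+; let x = [H+] at equilibrium.
Solve x² + 0.0003x − 7.8e-06 = 0 → x = 2.65 × 10^-3 M
Fraction ionized = 2.65 × 10^-3 / 0.026 = 0.1019 → 10.2%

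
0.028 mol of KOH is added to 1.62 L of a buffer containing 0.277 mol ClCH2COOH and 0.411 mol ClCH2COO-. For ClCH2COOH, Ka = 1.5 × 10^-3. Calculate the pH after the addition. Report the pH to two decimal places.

pH = 3.07

After neutralization: n(ClCH2COOH) = 0.249 mol, n(ClCH2COO-) = 0.439 mol.
pKa = −log(1.5 × 10^-3) = 2.824
pH = pKa + log(n_ClCH2COO-/n_ClCH2COOH) = 2.824 + log(0.439/0.249) = 2.824 + (+0.246)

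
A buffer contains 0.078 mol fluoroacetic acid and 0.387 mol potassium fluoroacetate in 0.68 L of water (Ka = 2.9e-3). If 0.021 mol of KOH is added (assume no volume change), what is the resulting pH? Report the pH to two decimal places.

pH = 3.39

OH- converts FCH2COOH to FCH2COO-: FCH2COOH → 0.057 mol, FCH2COO- → 0.408 mol.
pKa = −log(2.9 × 10^-3) = 2.538
pH = pKa + log(n_FCH2COO-/n_FCH2COOH) = 2.538 + log(0.408/0.057) = 2.538 + (+0.855)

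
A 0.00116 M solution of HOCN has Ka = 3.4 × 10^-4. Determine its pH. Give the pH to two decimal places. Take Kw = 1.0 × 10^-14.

pH = 3.32

HOCN ⇌ OCN- + H+
From the ICE table, Ka = x²/(0.00116 − x) = 3.4 × 10^-4.
The 5% rule fails; solving x² + Ka·x − Ka·C₀ = 0 exactly:
x = [−0.00034 + √(0.00034² + 1.58e-06)]/2 = 4.81 × 10^-4 M
pH = −log[H+] = −log(4.81 × 10^-4) = 3.32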